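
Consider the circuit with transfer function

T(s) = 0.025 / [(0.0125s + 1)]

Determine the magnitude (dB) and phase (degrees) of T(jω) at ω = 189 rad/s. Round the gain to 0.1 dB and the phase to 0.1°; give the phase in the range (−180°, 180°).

At ω = 189 rad/s:
pole (1 + j189·0.0125) = 1 + j2.3625 → |·| ≈ 2.5654, ∠ ≈ 67.06°
|T| = 0.025 · 1 / (2.5654) ≈ 0.0097451
Gain = 20 log₁₀(0.0097451) ≈ -40.22 dB
∠T = (0°) − (67.06°) = -67.06°

-40.2 dB, -67.1°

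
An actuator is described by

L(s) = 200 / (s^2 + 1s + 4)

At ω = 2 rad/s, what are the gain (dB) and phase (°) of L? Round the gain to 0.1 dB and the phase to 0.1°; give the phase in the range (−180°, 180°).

At s = jω = j2:
quadratic: (j2)² + 1·j2 + 4 = 0 + j2 → |·| ≈ 2, ∠ ≈ 90.00°
|L| = 200 / 2 ≈ 100
Gain = 20 log₁₀(100) ≈ 40.00 dB
∠L = 0.00° − 90.00° = -90.00°

40.0 dB, -90.0°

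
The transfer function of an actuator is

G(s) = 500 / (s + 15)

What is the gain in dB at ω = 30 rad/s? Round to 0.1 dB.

23.5 dB

At s = jω = j30:
pole (s+15): 15 + j30 → |·| = √(15²+30²) = √1125 ≈ 33.541, ∠ = arctan(30/15) ≈ 63.43°
|G| = 500 / 33.541 ≈ 14.907
Gain = 20 log₁₀(14.907) ≈ 23.47 dB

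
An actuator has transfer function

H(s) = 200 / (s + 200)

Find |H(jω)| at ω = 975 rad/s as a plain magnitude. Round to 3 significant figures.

Substitute s = j975:
Numerator: 200 = 200 + j0
Denominator: (j975) + 200 = 200 + j975
|N| = √(200² + 0²) ≈ 200, ∠N ≈ 0.00°
|D| = √(200² + 975²) ≈ 995.3, ∠D ≈ 78.41°
|H| = 200 / 995.3 ≈ 0.20094

0.201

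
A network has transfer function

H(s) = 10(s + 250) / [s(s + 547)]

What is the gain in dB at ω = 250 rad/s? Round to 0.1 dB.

At s = jω = j250:
zero (s+250): 250 + j250 → |·| = √(250²+250²) = √125000 ≈ 353.55, ∠ = arctan(250/250) ≈ 45.00°
pole (s+547): 547 + j250 → |·| = √(547²+250²) = √361709 ≈ 601.42, ∠ = arctan(250/547) ≈ 24.56°
pole at origin: |s| = 250, ∠ = 90.00° (in denominator)
|H| = 10 · 353.55 / 1.5036e+05 ≈ 0.023514
Gain = 20 log₁₀(0.023514) ≈ -32.57 dB

-32.6 dB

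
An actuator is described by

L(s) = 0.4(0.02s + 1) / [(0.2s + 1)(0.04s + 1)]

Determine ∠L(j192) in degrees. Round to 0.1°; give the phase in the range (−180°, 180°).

At ω = 192 rad/s:
zero (1 + j192·0.02) = 1 + j3.84 → |·| ≈ 3.9681, ∠ ≈ 75.40°
pole (1 + j192·0.2) = 1 + j38.4 → |·| ≈ 38.413, ∠ ≈ 88.51°
pole (1 + j192·0.04) = 1 + j7.68 → |·| ≈ 7.7448, ∠ ≈ 82.58°
∠L = (75.40°) − (88.51° + 82.58°) = -95.69°

-95.7°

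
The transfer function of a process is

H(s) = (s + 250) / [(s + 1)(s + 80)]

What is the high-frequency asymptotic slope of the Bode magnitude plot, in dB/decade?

-20 dB/decade

Each pole contributes −20 dB/decade at high frequency; each zero contributes +20 dB/decade.
Net: 1 zero(s) − 2 pole(s) → -20 dB/decade.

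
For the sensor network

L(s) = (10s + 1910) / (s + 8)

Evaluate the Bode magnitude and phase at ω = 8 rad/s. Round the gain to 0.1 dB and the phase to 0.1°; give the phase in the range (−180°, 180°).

44.6 dB, -42.6°

Substitute s = j8:
Numerator: 10(j8) + 1910 = 1910 + j80
Denominator: (j8) + 8 = 8 + j8
|N| = √(1910² + 80²) ≈ 1911.7, ∠N ≈ 2.40°
|D| = √(8² + 8²) ≈ 11.314, ∠D ≈ 45.00°
|L| = 1911.7 / 11.314 ≈ 168.97
Gain = 20 log₁₀(168.97) ≈ 44.56 dB
∠L = 2.40° − 45.00° = -42.60°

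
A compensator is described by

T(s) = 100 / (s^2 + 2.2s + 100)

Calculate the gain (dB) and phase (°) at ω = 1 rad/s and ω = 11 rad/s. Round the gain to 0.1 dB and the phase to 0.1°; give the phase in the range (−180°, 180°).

At s = jω = j1:
quadratic: (j1)² + 2.2·j1 + 100 = 99 + j2.2 → |·| ≈ 99.024, ∠ ≈ 1.27°
|T| = 100 / 99.024 ≈ 1.0099
Gain = 20 log₁₀(1.0099) ≈ 0.09 dB
∠T = 0.00° − 1.27° = -1.27°

At s = jω = j11:
quadratic: (j11)² + 2.2·j11 + 100 = -21 + j24.2 → |·| ≈ 32.041, ∠ ≈ 130.95°
|T| = 100 / 32.041 ≈ 3.121
Gain = 20 log₁₀(3.121) ≈ 9.89 dB
∠T = 0.00° − 130.95° = -130.95°

ω = 1: 0.1 dB, -1.3°; ω = 11: 9.9 dB, -131.0°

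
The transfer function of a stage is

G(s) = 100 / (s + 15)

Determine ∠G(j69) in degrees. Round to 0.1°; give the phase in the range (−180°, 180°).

-77.7°

Substitute s = j69:
Numerator: 100 = 100 + j0
Denominator: (j69) + 15 = 15 + j69
|N| = √(100² + 0²) ≈ 100, ∠N ≈ 0.00°
|D| = √(15² + 69²) ≈ 70.612, ∠D ≈ 77.74°
∠G = 0.00° − 77.74° = -77.74°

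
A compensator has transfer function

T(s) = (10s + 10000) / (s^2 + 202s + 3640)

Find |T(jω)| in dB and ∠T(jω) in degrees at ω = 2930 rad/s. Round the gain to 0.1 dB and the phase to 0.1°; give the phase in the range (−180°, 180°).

Substitute s = j2930:
Numerator: 10(j2930) + 10000 = 10000 + j29300
Denominator: (j2930)^2 + 202(j2930) + 3640 = -8581260 + j591860
|N| = √(10000² + 29300²) ≈ 30959, ∠N ≈ 71.16°
|D| = √(8581260² + 591860²) ≈ 8.6016e+06, ∠D ≈ 176.05°
|T| = 30959 / 8.6016e+06 ≈ 0.0035992
Gain = 20 log₁₀(0.0035992) ≈ -48.88 dB
∠T = 71.16° − 176.05° = -104.89°

-48.9 dB, -104.9°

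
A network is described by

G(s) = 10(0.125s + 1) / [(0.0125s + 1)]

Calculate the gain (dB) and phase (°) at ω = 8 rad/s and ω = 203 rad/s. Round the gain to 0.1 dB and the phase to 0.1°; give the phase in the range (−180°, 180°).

At ω = 8 rad/s:
zero (1 + j8·0.125) = 1 + j1 → |·| ≈ 1.4142, ∠ ≈ 45.00°
pole (1 + j8·0.0125) = 1 + j0.1 → |·| ≈ 1.005, ∠ ≈ 5.71°
|G| = 10 · 1.4142 / (1.005) ≈ 14.072
Gain = 20 log₁₀(14.072) ≈ 22.97 dB
∠G = (45.00°) − (5.71°) = 39.29°

At ω = 203 rad/s:
zero (1 + j203·0.125) = 1 + j25.375 → |·| ≈ 25.395, ∠ ≈ 87.74°
pole (1 + j203·0.0125) = 1 + j2.5375 → |·| ≈ 2.7274, ∠ ≈ 68.49°
|G| = 10 · 25.395 / (2.7274) ≈ 93.111
Gain = 20 log₁₀(93.111) ≈ 39.38 dB
∠G = (87.74°) − (68.49°) = 19.25°

ω = 8: 23.0 dB, 39.3°; ω = 203: 39.4 dB, 19.3°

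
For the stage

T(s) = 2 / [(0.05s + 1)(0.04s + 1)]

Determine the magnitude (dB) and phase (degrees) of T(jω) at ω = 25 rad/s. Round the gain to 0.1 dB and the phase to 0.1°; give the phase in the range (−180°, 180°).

At ω = 25 rad/s:
pole (1 + j25·0.05) = 1 + j1.25 → |·| ≈ 1.6008, ∠ ≈ 51.34°
pole (1 + j25·0.04) = 1 + j1 → |·| ≈ 1.4142, ∠ ≈ 45.00°
|T| = 2 · 1 / (1.6008 · 1.4142) ≈ 0.88345
Gain = 20 log₁₀(0.88345) ≈ -1.08 dB
∠T = (0°) − (51.34° + 45.00°) = -96.34°

-1.1 dB, -96.3°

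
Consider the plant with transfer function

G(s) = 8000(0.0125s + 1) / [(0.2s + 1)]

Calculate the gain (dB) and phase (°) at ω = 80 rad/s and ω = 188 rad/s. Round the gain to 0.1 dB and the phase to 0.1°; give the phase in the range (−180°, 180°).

At ω = 80 rad/s:
zero (1 + j80·0.0125) = 1 + j1 → |·| ≈ 1.4142, ∠ ≈ 45.00°
pole (1 + j80·0.2) = 1 + j16 → |·| ≈ 16.031, ∠ ≈ 86.42°
|G| = 8000 · 1.4142 / (16.031) ≈ 705.73
Gain = 20 log₁₀(705.73) ≈ 56.97 dB
∠G = (45.00°) − (86.42°) = -41.42°

At ω = 188 rad/s:
zero (1 + j188·0.0125) = 1 + j2.35 → |·| ≈ 2.5539, ∠ ≈ 66.95°
pole (1 + j188·0.2) = 1 + j37.6 → |·| ≈ 37.613, ∠ ≈ 88.48°
|G| = 8000 · 2.5539 / (37.613) ≈ 543.2
Gain = 20 log₁₀(543.2) ≈ 54.70 dB
∠G = (66.95°) − (88.48°) = -21.53°

ω = 80: 57.0 dB, -41.4°; ω = 188: 54.7 dB, -21.5°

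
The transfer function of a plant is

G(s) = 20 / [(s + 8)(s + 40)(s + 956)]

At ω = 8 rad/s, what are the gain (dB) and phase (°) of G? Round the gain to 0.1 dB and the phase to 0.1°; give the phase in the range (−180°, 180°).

-86.9 dB, -56.8°

At s = jω = j8:
pole (s+8): 8 + j8 → |·| = √(8²+8²) = √128 ≈ 11.314, ∠ = arctan(8/8) ≈ 45.00°
pole (s+40): 40 + j8 → |·| = √(40²+8²) = √1664 ≈ 40.792, ∠ = arctan(8/40) ≈ 11.31°
pole (s+956): 956 + j8 → |·| = √(956²+8²) = √914000 ≈ 956.03, ∠ = arctan(8/956) ≈ 0.48°
|G| = 20 / 4.4123e+05 ≈ 4.5328e-05
Gain = 20 log₁₀(4.5328e-05) ≈ -86.87 dB
∠G = 0.00° − 56.79° = -56.79°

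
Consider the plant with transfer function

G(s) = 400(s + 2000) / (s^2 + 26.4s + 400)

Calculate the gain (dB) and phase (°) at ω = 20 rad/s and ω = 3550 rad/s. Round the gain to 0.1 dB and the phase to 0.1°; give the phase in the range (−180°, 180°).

At s = jω = j20:
zero (s+2000): 2000 + j20 → |·| = √(2000²+20²) = √4000400 ≈ 2000.1, ∠ = arctan(20/2000) ≈ 0.57°
quadratic: (j20)² + 26.4·j20 + 400 = 0 + j528 → |·| ≈ 528, ∠ ≈ 90.00°
|G| = 400 · 2000.1 / 528 ≈ 1515.2
Gain = 20 log₁₀(1515.2) ≈ 63.61 dB
∠G = 0.57° − 90.00° = -89.43°

At s = jω = j3550:
zero (s+2000): 2000 + j3550 → |·| = √(2000²+3550²) = √16602500 ≈ 4074.6, ∠ = arctan(3550/2000) ≈ 60.60°
quadratic: (j3550)² + 26.4·j3550 + 400 = -12602100 + j93720 → |·| ≈ 1.2602e+07, ∠ ≈ 179.57°
|G| = 400 · 4074.6 / 1.2602e+07 ≈ 0.12933
Gain = 20 log₁₀(0.12933) ≈ -17.77 dB
∠G = 60.60° − 179.57° = -118.97°

ω = 20: 63.6 dB, -89.4°; ω = 3550: -17.8 dB, -119.0°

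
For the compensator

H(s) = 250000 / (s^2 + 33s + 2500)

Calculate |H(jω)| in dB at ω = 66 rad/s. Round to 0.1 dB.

38.8 dB

At s = jω = j66:
quadratic: (j66)² + 33·j66 + 2500 = -1856 + j2178 → |·| ≈ 2861.5, ∠ ≈ 130.44°
|H| = 250000 / 2861.5 ≈ 87.367
Gain = 20 log₁₀(87.367) ≈ 38.83 dB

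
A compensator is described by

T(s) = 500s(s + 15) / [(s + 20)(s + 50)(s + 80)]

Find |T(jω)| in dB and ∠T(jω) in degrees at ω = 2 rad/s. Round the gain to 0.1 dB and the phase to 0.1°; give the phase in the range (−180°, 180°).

At s = jω = j2:
zero (s+15): 15 + j2 → |·| = √(15²+2²) = √229 ≈ 15.133, ∠ = arctan(2/15) ≈ 7.59°
zero at origin: s = j2 → |·| = 2, ∠ = 90.00°
pole (s+20): 20 + j2 → |·| = √(20²+2²) = √404 ≈ 20.1, ∠ = arctan(2/20) ≈ 5.71°
pole (s+50): 50 + j2 → |·| = √(50²+2²) = √2504 ≈ 50.04, ∠ = arctan(2/50) ≈ 2.29°
pole (s+80): 80 + j2 → |·| = √(80²+2²) = √6404 ≈ 80.025, ∠ = arctan(2/80) ≈ 1.43°
|T| = 500 · 30.266 / 80489 ≈ 0.18801
Gain = 20 log₁₀(0.18801) ≈ -14.52 dB
∠T = 97.59° − 9.43° = 88.16°

-14.5 dB, 88.2°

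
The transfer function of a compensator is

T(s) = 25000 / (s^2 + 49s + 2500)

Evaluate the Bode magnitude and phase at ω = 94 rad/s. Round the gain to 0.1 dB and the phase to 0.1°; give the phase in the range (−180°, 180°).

10.1 dB, -144.0°

At s = jω = j94:
quadratic: (j94)² + 49·j94 + 2500 = -6336 + j4606 → |·| ≈ 7833.3, ∠ ≈ 143.98°
|T| = 25000 / 7833.3 ≈ 3.1915
Gain = 20 log₁₀(3.1915) ≈ 10.08 dB
∠T = 0.00° − 143.98° = -143.98°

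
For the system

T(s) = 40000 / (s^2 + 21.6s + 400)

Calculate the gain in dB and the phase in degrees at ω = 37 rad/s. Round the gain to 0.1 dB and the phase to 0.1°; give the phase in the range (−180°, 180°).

At s = jω = j37:
quadratic: (j37)² + 21.6·j37 + 400 = -969 + j799.2 → |·| ≈ 1256.1, ∠ ≈ 140.49°
|T| = 40000 / 1256.1 ≈ 31.845
Gain = 20 log₁₀(31.845) ≈ 30.06 dB
∠T = 0.00° − 140.49° = -140.49°

30.1 dB, -140.5°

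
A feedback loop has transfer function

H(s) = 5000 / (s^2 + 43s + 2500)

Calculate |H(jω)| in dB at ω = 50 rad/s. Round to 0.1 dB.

At s = jω = j50:
quadratic: (j50)² + 43·j50 + 2500 = 0 + j2150 → |·| ≈ 2150, ∠ ≈ 90.00°
|H| = 5000 / 2150 ≈ 2.3256
Gain = 20 log₁₀(2.3256) ≈ 7.33 dB

7.3 dB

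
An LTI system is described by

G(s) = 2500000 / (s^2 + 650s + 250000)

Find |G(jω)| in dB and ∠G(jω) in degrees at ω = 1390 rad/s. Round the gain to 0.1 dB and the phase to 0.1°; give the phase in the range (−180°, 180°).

2.3 dB, -151.8°

At s = jω = j1390:
quadratic: (j1390)² + 650·j1390 + 250000 = -1682100 + j903500 → |·| ≈ 1.9094e+06, ∠ ≈ 151.76°
|G| = 2500000 / 1.9094e+06 ≈ 1.3093
Gain = 20 log₁₀(1.3093) ≈ 2.34 dB
∠G = 0.00° − 151.76° = -151.76°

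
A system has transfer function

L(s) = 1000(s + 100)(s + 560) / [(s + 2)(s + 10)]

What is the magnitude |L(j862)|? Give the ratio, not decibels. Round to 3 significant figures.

At s = jω = j862:
zero (s+100): 100 + j862 → |·| = √(100²+862²) = √753044 ≈ 867.78, ∠ = arctan(862/100) ≈ 83.38°
zero (s+560): 560 + j862 → |·| = √(560²+862²) = √1056644 ≈ 1027.9, ∠ = arctan(862/560) ≈ 56.99°
pole (s+2): 2 + j862 → |·| = √(2²+862²) = √743048 ≈ 862, ∠ = arctan(862/2) ≈ 89.87°
pole (s+10): 10 + j862 → |·| = √(10²+862²) = √743144 ≈ 862.06, ∠ = arctan(862/10) ≈ 89.34°
|L| = 1000 · 8.9199e+05 / 7.431e+05 ≈ 1200.4

1.20e+03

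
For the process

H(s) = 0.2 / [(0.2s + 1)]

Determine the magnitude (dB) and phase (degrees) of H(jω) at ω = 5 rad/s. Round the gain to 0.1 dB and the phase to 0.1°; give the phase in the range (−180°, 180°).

-17.0 dB, -45.0°

At ω = 5 rad/s:
pole (1 + j5·0.2) = 1 + j1 → |·| ≈ 1.4142, ∠ ≈ 45.00°
|H| = 0.2 · 1 / (1.4142) ≈ 0.14142
Gain = 20 log₁₀(0.14142) ≈ -16.99 dB
∠H = (0°) − (45.00°) = -45.00°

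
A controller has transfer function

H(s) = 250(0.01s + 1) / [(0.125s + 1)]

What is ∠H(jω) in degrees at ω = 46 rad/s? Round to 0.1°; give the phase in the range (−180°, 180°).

-55.4°

At ω = 46 rad/s:
zero (1 + j46·0.01) = 1 + j0.46 → |·| ≈ 1.1007, ∠ ≈ 24.70°
pole (1 + j46·0.125) = 1 + j5.75 → |·| ≈ 5.8363, ∠ ≈ 80.13°
∠H = (24.70°) − (80.13°) = -55.43°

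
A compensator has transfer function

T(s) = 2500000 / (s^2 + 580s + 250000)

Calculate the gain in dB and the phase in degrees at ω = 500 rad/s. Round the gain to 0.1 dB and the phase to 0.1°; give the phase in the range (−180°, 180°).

At s = jω = j500:
quadratic: (j500)² + 580·j500 + 250000 = 0 + j290000 → |·| ≈ 2.9e+05, ∠ ≈ 90.00°
|T| = 2500000 / 2.9e+05 ≈ 8.6207
Gain = 20 log₁₀(8.6207) ≈ 18.71 dB
∠T = 0.00° − 90.00° = -90.00°

18.7 dB, -90.0°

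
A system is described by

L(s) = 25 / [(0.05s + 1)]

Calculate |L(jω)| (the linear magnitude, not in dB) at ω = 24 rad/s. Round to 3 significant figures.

At ω = 24 rad/s:
pole (1 + j24·0.05) = 1 + j1.2 → |·| ≈ 1.562, ∠ ≈ 50.19°
|L| = 25 · 1 / (1.562) ≈ 16.005

16.0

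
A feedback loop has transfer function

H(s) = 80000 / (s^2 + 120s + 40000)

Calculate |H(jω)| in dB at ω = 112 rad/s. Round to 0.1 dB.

At s = jω = j112:
quadratic: (j112)² + 120·j112 + 40000 = 27456 + j13440 → |·| ≈ 30569, ∠ ≈ 26.08°
|H| = 80000 / 30569 ≈ 2.617
Gain = 20 log₁₀(2.617) ≈ 8.36 dB

8.4 dB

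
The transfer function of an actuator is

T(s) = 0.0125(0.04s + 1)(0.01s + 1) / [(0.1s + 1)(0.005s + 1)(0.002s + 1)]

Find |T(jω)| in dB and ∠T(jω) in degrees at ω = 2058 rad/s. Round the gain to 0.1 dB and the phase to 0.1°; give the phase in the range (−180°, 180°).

At ω = 2058 rad/s:
zero (1 + j2058·0.04) = 1 + j82.32 → |·| ≈ 82.326, ∠ ≈ 89.30°
zero (1 + j2058·0.01) = 1 + j20.58 → |·| ≈ 20.604, ∠ ≈ 87.22°
pole (1 + j2058·0.1) = 1 + j205.8 → |·| ≈ 205.8, ∠ ≈ 89.72°
pole (1 + j2058·0.005) = 1 + j10.29 → |·| ≈ 10.338, ∠ ≈ 84.45°
pole (1 + j2058·0.002) = 1 + j4.116 → |·| ≈ 4.2357, ∠ ≈ 76.34°
|T| = 0.0125 · 82.326 · 20.604 / (205.8 · 10.338 · 4.2357) ≈ 0.0023528
Gain = 20 log₁₀(0.0023528) ≈ -52.57 dB
∠T = (89.30° + 87.22°) − (89.72° + 84.45° + 76.34°) = -73.99°

-52.6 dB, -74.0°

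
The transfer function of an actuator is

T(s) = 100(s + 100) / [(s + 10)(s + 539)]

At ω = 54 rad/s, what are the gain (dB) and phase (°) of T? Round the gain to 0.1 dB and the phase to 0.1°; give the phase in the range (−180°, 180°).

-8.4 dB, -56.9°

At s = jω = j54:
zero (s+100): 100 + j54 → |·| = √(100²+54²) = √12916 ≈ 113.65, ∠ = arctan(54/100) ≈ 28.37°
pole (s+10): 10 + j54 → |·| = √(10²+54²) = √3016 ≈ 54.918, ∠ = arctan(54/10) ≈ 79.51°
pole (s+539): 539 + j54 → |·| = √(539²+54²) = √293437 ≈ 541.7, ∠ = arctan(54/539) ≈ 5.72°
|T| = 100 · 113.65 / 29749 ≈ 0.38203
Gain = 20 log₁₀(0.38203) ≈ -8.36 dB
∠T = 28.37° − 85.23° = -56.86°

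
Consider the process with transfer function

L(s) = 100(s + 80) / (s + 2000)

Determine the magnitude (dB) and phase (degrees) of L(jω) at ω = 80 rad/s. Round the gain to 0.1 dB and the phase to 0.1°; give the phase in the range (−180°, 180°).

At s = jω = j80:
zero (s+80): 80 + j80 → |·| = √(80²+80²) = √12800 ≈ 113.14, ∠ = arctan(80/80) ≈ 45.00°
pole (s+2000): 2000 + j80 → |·| = √(2000²+80²) = √4006400 ≈ 2001.6, ∠ = arctan(80/2000) ≈ 2.29°
|L| = 100 · 113.14 / 2001.6 ≈ 5.6525
Gain = 20 log₁₀(5.6525) ≈ 15.04 dB
∠L = 45.00° − 2.29° = 42.71°

15.0 dB, 42.7°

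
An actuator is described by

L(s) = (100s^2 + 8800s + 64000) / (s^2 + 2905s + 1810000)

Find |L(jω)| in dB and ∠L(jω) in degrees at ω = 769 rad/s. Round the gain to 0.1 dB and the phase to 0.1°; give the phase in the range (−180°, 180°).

27.4 dB, 112.1°

Substitute s = j769:
Numerator: 100(j769)^2 + 8800(j769) + 64000 = -59072100 + j6767200
Denominator: (j769)^2 + 2905(j769) + 1810000 = 1218639 + j2233945
|N| = √(59072100² + 6767200²) ≈ 5.9458e+07, ∠N ≈ 173.46°
|D| = √(1218639² + 2233945²) ≈ 2.5447e+06, ∠D ≈ 61.39°
|L| = 5.9458e+07 / 2.5447e+06 ≈ 23.365
Gain = 20 log₁₀(23.365) ≈ 27.37 dB
∠L = 173.46° − 61.39° = 112.07°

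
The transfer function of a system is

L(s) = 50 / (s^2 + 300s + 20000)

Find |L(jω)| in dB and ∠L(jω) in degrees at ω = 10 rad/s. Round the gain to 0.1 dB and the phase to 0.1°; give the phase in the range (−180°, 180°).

Substitute s = j10:
Numerator: 50 = 50 + j0
Denominator: (j10)^2 + 300(j10) + 20000 = 19900 + j3000
|N| = √(50² + 0²) ≈ 50, ∠N ≈ 0.00°
|D| = √(19900² + 3000²) ≈ 20125, ∠D ≈ 8.57°
|L| = 50 / 20125 ≈ 0.0024845
Gain = 20 log₁₀(0.0024845) ≈ -52.10 dB
∠L = 0.00° − 8.57° = -8.57°

-52.1 dB, -8.6°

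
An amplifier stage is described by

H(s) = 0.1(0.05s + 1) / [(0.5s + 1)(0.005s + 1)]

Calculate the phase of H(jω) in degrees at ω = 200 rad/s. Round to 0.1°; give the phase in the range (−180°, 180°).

At ω = 200 rad/s:
zero (1 + j200·0.05) = 1 + j10 → |·| ≈ 10.05, ∠ ≈ 84.29°
pole (1 + j200·0.5) = 1 + j100 → |·| ≈ 100, ∠ ≈ 89.43°
pole (1 + j200·0.005) = 1 + j1 → |·| ≈ 1.4142, ∠ ≈ 45.00°
∠H = (84.29°) − (89.43° + 45.00°) = -50.14°

-50.1°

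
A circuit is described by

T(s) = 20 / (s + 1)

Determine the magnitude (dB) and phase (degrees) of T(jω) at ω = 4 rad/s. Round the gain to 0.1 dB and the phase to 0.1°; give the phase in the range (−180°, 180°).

Substitute s = j4:
Numerator: 20 = 20 + j0
Denominator: (j4) + 1 = 1 + j4
|N| = √(20² + 0²) ≈ 20, ∠N ≈ 0.00°
|D| = √(1² + 4²) ≈ 4.1231, ∠D ≈ 75.96°
|T| = 20 / 4.1231 ≈ 4.8507
Gain = 20 log₁₀(4.8507) ≈ 13.72 dB
∠T = 0.00° − 75.96° = -75.96°

13.7 dB, -76.0°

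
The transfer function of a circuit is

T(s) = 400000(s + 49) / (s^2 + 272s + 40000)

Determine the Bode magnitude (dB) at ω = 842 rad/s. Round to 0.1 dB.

53.6 dB

At s = jω = j842:
zero (s+49): 49 + j842 → |·| = √(49²+842²) = √711365 ≈ 843.42, ∠ = arctan(842/49) ≈ 86.67°
quadratic: (j842)² + 272·j842 + 40000 = -668964 + j229024 → |·| ≈ 7.0708e+05, ∠ ≈ 161.10°
|T| = 400000 · 843.42 / 7.0708e+05 ≈ 477.13
Gain = 20 log₁₀(477.13) ≈ 53.57 dB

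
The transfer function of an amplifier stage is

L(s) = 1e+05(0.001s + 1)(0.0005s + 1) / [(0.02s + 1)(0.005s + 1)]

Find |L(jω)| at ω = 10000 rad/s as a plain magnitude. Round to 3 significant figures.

512

At ω = 10000 rad/s:
zero (1 + j10000·0.001) = 1 + j10 → |·| ≈ 10.05, ∠ ≈ 84.29°
zero (1 + j10000·0.0005) = 1 + j5 → |·| ≈ 5.099, ∠ ≈ 78.69°
pole (1 + j10000·0.02) = 1 + j200 → |·| ≈ 200, ∠ ≈ 89.71°
pole (1 + j10000·0.005) = 1 + j50 → |·| ≈ 50.01, ∠ ≈ 88.85°
|L| = 1e+05 · 10.05 · 5.099 / (200 · 50.01) ≈ 512.35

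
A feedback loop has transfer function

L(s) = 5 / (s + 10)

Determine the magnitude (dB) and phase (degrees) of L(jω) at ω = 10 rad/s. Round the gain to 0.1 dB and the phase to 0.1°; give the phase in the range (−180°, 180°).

-9.0 dB, -45.0°

At s = jω = j10:
pole (s+10): 10 + j10 → |·| = √(10²+10²) = √200 ≈ 14.142, ∠ = arctan(10/10) ≈ 45.00°
|L| = 5 / 14.142 ≈ 0.35356
Gain = 20 log₁₀(0.35356) ≈ -9.03 dB
∠L = 0.00° − 45.00° = -45.00°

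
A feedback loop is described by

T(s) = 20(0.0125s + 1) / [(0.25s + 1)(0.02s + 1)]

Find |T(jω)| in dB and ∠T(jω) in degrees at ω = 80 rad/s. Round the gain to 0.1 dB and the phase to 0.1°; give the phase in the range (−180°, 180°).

At ω = 80 rad/s:
zero (1 + j80·0.0125) = 1 + j1 → |·| ≈ 1.4142, ∠ ≈ 45.00°
pole (1 + j80·0.25) = 1 + j20 → |·| ≈ 20.025, ∠ ≈ 87.14°
pole (1 + j80·0.02) = 1 + j1.6 → |·| ≈ 1.8868, ∠ ≈ 57.99°
|T| = 20 · 1.4142 / (20.025 · 1.8868) ≈ 0.74859
Gain = 20 log₁₀(0.74859) ≈ -2.52 dB
∠T = (45.00°) − (87.14° + 57.99°) = -100.13°

-2.5 dB, -100.1°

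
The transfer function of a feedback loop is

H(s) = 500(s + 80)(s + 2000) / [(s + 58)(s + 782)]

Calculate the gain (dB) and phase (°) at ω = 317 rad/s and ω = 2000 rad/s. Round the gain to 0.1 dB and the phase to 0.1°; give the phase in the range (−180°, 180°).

At s = jω = j317:
zero (s+80): 80 + j317 → |·| = √(80²+317²) = √106889 ≈ 326.94, ∠ = arctan(317/80) ≈ 75.84°
zero (s+2000): 2000 + j317 → |·| = √(2000²+317²) = √4100489 ≈ 2025, ∠ = arctan(317/2000) ≈ 9.01°
pole (s+58): 58 + j317 → |·| = √(58²+317²) = √103853 ≈ 322.26, ∠ = arctan(317/58) ≈ 79.63°
pole (s+782): 782 + j317 → |·| = √(782²+317²) = √712013 ≈ 843.81, ∠ = arctan(317/782) ≈ 22.07°
|H| = 500 · 6.6205e+05 / 2.7193e+05 ≈ 1217.3
Gain = 20 log₁₀(1217.3) ≈ 61.71 dB
∠H = 84.85° − 101.70° = -16.85°

At s = jω = j2000:
zero (s+80): 80 + j2000 → |·| = √(80²+2000²) = √4006400 ≈ 2001.6, ∠ = arctan(2000/80) ≈ 87.71°
zero (s+2000): 2000 + j2000 → |·| = √(2000²+2000²) = √8000000 ≈ 2828.4, ∠ = arctan(2000/2000) ≈ 45.00°
pole (s+58): 58 + j2000 → |·| = √(58²+2000²) = √4003364 ≈ 2000.8, ∠ = arctan(2000/58) ≈ 88.34°
pole (s+782): 782 + j2000 → |·| = √(782²+2000²) = √4611524 ≈ 2147.4, ∠ = arctan(2000/782) ≈ 68.64°
|H| = 500 · 5.6613e+06 / 4.2965e+06 ≈ 658.83
Gain = 20 log₁₀(658.83) ≈ 56.38 dB
∠H = 132.71° − 156.98° = -24.27°

ω = 317: 61.7 dB, -16.9°; ω = 2000: 56.4 dB, -24.3°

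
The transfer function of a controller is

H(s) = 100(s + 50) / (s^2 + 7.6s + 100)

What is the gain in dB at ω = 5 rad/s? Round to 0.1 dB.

35.5 dB

At s = jω = j5:
zero (s+50): 50 + j5 → |·| = √(50²+5²) = √2525 ≈ 50.249, ∠ = arctan(5/50) ≈ 5.71°
quadratic: (j5)² + 7.6·j5 + 100 = 75 + j38 → |·| ≈ 84.077, ∠ ≈ 26.87°
|H| = 100 · 50.249 / 84.077 ≈ 59.765
Gain = 20 log₁₀(59.765) ≈ 35.53 dB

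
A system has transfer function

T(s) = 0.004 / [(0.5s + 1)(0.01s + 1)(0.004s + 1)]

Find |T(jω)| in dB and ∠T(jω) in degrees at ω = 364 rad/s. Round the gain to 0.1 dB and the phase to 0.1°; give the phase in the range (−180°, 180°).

-109.6 dB, 140.2°

At ω = 364 rad/s:
pole (1 + j364·0.5) = 1 + j182 → |·| ≈ 182, ∠ ≈ 89.69°
pole (1 + j364·0.01) = 1 + j3.64 → |·| ≈ 3.7749, ∠ ≈ 74.64°
pole (1 + j364·0.004) = 1 + j1.456 → |·| ≈ 1.7663, ∠ ≈ 55.52°
|T| = 0.004 · 1 / (182 · 3.7749 · 1.7663) ≈ 3.2962e-06
Gain = 20 log₁₀(3.2962e-06) ≈ -109.64 dB
∠T = (0°) − (89.69° + 74.64° + 55.52°) = -219.85° ≡ 140.15° (principal value)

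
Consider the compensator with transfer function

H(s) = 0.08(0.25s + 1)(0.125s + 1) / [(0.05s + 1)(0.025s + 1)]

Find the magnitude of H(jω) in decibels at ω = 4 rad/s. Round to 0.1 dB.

-18.2 dB

At ω = 4 rad/s:
zero (1 + j4·0.25) = 1 + j1 → |·| ≈ 1.4142, ∠ ≈ 45.00°
zero (1 + j4·0.125) = 1 + j0.5 → |·| ≈ 1.118, ∠ ≈ 26.57°
pole (1 + j4·0.05) = 1 + j0.2 → |·| ≈ 1.0198, ∠ ≈ 11.31°
pole (1 + j4·0.025) = 1 + j0.1 → |·| ≈ 1.005, ∠ ≈ 5.71°
|H| = 0.08 · 1.4142 · 1.118 / (1.0198 · 1.005) ≈ 0.12341
Gain = 20 log₁₀(0.12341) ≈ -18.17 dB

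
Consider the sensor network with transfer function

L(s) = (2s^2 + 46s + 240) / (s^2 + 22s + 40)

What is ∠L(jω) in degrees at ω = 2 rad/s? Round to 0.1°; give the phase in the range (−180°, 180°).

-29.1°

Substitute s = j2:
Numerator: 2(j2)^2 + 46(j2) + 240 = 232 + j92
Denominator: (j2)^2 + 22(j2) + 40 = 36 + j44
|N| = √(232² + 92²) ≈ 249.58, ∠N ≈ 21.63°
|D| = √(36² + 44²) ≈ 56.851, ∠D ≈ 50.71°
∠L = 21.63° − 50.71° = -29.08°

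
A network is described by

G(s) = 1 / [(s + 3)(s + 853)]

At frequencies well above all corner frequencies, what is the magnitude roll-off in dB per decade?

Each pole contributes −20 dB/decade at high frequency; each zero contributes +20 dB/decade.
Net: 0 zero(s) − 2 pole(s) → -40 dB/decade.

-40 dB/decade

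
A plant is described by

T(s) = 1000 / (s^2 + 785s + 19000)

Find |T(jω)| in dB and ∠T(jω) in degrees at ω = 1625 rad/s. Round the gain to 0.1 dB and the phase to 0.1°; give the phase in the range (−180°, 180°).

Substitute s = j1625:
Numerator: 1000 = 1000 + j0
Denominator: (j1625)^2 + 785(j1625) + 19000 = -2621625 + j1275625
|N| = √(1000² + 0²) ≈ 1000, ∠N ≈ 0.00°
|D| = √(2621625² + 1275625²) ≈ 2.9155e+06, ∠D ≈ 154.05°
|T| = 1000 / 2.9155e+06 ≈ 0.00034299
Gain = 20 log₁₀(0.00034299) ≈ -69.29 dB
∠T = 0.00° − 154.05° = -154.05°

-69.3 dB, -154.1°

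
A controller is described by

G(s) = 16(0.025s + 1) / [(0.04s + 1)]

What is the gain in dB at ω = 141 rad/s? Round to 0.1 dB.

At ω = 141 rad/s:
zero (1 + j141·0.025) = 1 + j3.525 → |·| ≈ 3.6641, ∠ ≈ 74.16°
pole (1 + j141·0.04) = 1 + j5.64 → |·| ≈ 5.728, ∠ ≈ 79.95°
|G| = 16 · 3.6641 / (5.728) ≈ 10.235
Gain = 20 log₁₀(10.235) ≈ 20.20 dB

20.2 dB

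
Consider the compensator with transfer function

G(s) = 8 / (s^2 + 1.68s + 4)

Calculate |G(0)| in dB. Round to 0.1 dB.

6.0 dB

G(0) = 8 / 4 = 2
20 log₁₀(2) ≈ 6.02 dB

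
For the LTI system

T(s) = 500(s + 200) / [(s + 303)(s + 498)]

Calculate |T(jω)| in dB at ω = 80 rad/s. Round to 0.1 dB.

-3.3 dB

At s = jω = j80:
zero (s+200): 200 + j80 → |·| = √(200²+80²) = √46400 ≈ 215.41, ∠ = arctan(80/200) ≈ 21.80°
pole (s+303): 303 + j80 → |·| = √(303²+80²) = √98209 ≈ 313.38, ∠ = arctan(80/303) ≈ 14.79°
pole (s+498): 498 + j80 → |·| = √(498²+80²) = √254404 ≈ 504.38, ∠ = arctan(80/498) ≈ 9.13°
|T| = 500 · 215.41 / 1.5806e+05 ≈ 0.68142
Gain = 20 log₁₀(0.68142) ≈ -3.33 dB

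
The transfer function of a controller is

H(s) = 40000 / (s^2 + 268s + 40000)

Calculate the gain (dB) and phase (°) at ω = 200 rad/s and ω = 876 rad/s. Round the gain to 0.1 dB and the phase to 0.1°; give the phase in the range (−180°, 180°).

ω = 200: -2.5 dB, -90.0°; ω = 876: -25.6 dB, -162.1°

At s = jω = j200:
quadratic: (j200)² + 268·j200 + 40000 = 0 + j53600 → |·| ≈ 53600, ∠ ≈ 90.00°
|H| = 40000 / 53600 ≈ 0.74627
Gain = 20 log₁₀(0.74627) ≈ -2.54 dB
∠H = 0.00° − 90.00° = -90.00°

At s = jω = j876:
quadratic: (j876)² + 268·j876 + 40000 = -727376 + j234768 → |·| ≈ 7.6432e+05, ∠ ≈ 162.11°
|H| = 40000 / 7.6432e+05 ≈ 0.052334
Gain = 20 log₁₀(0.052334) ≈ -25.62 dB
∠H = 0.00° − 162.11° = -162.11°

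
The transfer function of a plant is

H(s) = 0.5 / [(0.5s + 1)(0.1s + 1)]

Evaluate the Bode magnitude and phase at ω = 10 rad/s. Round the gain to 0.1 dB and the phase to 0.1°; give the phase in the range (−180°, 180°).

-23.2 dB, -123.7°

At ω = 10 rad/s:
pole (1 + j10·0.5) = 1 + j5 → |·| ≈ 5.099, ∠ ≈ 78.69°
pole (1 + j10·0.1) = 1 + j1 → |·| ≈ 1.4142, ∠ ≈ 45.00°
|H| = 0.5 · 1 / (5.099 · 1.4142) ≈ 0.069338
Gain = 20 log₁₀(0.069338) ≈ -23.18 dB
∠H = (0°) − (78.69° + 45.00°) = -123.69°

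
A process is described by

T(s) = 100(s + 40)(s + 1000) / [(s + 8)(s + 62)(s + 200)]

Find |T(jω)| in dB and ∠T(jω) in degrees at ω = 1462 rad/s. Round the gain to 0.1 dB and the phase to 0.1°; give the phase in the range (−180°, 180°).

At s = jω = j1462:
zero (s+40): 40 + j1462 → |·| = √(40²+1462²) = √2139044 ≈ 1462.5, ∠ = arctan(1462/40) ≈ 88.43°
zero (s+1000): 1000 + j1462 → |·| = √(1000²+1462²) = √3137444 ≈ 1771.3, ∠ = arctan(1462/1000) ≈ 55.63°
pole (s+8): 8 + j1462 → |·| = √(8²+1462²) = √2137508 ≈ 1462, ∠ = arctan(1462/8) ≈ 89.69°
pole (s+62): 62 + j1462 → |·| = √(62²+1462²) = √2141288 ≈ 1463.3, ∠ = arctan(1462/62) ≈ 87.57°
pole (s+200): 200 + j1462 → |·| = √(200²+1462²) = √2177444 ≈ 1475.6, ∠ = arctan(1462/200) ≈ 82.21°
|T| = 100 · 2.5905e+06 / 3.1568e+09 ≈ 0.082061
Gain = 20 log₁₀(0.082061) ≈ -21.72 dB
∠T = 144.06° − 259.47° = -115.41°

-21.7 dB, -115.4°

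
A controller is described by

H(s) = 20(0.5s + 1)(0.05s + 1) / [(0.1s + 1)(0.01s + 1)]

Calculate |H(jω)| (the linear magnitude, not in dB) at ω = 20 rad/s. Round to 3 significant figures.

125

At ω = 20 rad/s:
zero (1 + j20·0.5) = 1 + j10 → |·| ≈ 10.05, ∠ ≈ 84.29°
zero (1 + j20·0.05) = 1 + j1 → |·| ≈ 1.4142, ∠ ≈ 45.00°
pole (1 + j20·0.1) = 1 + j2 → |·| ≈ 2.2361, ∠ ≈ 63.43°
pole (1 + j20·0.01) = 1 + j0.2 → |·| ≈ 1.0198, ∠ ≈ 11.31°
|H| = 20 · 10.05 · 1.4142 / (2.2361 · 1.0198) ≈ 124.65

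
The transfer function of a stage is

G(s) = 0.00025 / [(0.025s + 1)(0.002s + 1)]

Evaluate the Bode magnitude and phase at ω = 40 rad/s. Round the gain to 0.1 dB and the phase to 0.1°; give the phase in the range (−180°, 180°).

-75.1 dB, -49.6°

At ω = 40 rad/s:
pole (1 + j40·0.025) = 1 + j1 → |·| ≈ 1.4142, ∠ ≈ 45.00°
pole (1 + j40·0.002) = 1 + j0.08 → |·| ≈ 1.0032, ∠ ≈ 4.57°
|G| = 0.00025 · 1 / (1.4142 · 1.0032) ≈ 0.00017621
Gain = 20 log₁₀(0.00017621) ≈ -75.08 dB
∠G = (0°) − (45.00° + 4.57°) = -49.57°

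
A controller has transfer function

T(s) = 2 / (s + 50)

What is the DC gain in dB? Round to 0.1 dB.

-28.0 dB

T(0) = 2 / 50 = 0.04
20 log₁₀(0.04) ≈ -27.96 dB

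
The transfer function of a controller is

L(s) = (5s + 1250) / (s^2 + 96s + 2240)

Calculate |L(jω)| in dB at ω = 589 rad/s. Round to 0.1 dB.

-40.8 dB

Substitute s = j589:
Numerator: 5(j589) + 1250 = 1250 + j2945
Denominator: (j589)^2 + 96(j589) + 2240 = -344681 + j56544
|N| = √(1250² + 2945²) ≈ 3199.3, ∠N ≈ 67.00°
|D| = √(344681² + 56544²) ≈ 3.4929e+05, ∠D ≈ 170.68°
|L| = 3199.3 / 3.4929e+05 ≈ 0.0091594
Gain = 20 log₁₀(0.0091594) ≈ -40.76 dB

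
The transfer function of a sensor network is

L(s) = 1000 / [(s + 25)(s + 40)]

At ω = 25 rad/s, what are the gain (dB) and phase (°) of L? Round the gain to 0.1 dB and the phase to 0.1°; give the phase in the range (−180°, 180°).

At s = jω = j25:
pole (s+25): 25 + j25 → |·| = √(25²+25²) = √1250 ≈ 35.355, ∠ = arctan(25/25) ≈ 45.00°
pole (s+40): 40 + j25 → |·| = √(40²+25²) = √2225 ≈ 47.17, ∠ = arctan(25/40) ≈ 32.01°
|L| = 1000 / 1667.7 ≈ 0.59963
Gain = 20 log₁₀(0.59963) ≈ -4.44 dB
∠L = 0.00° − 77.01° = -77.01°

-4.4 dB, -77.0°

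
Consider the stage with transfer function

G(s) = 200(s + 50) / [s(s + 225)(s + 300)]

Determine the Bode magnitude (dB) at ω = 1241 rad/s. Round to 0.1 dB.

At s = jω = j1241:
zero (s+50): 50 + j1241 → |·| = √(50²+1241²) = √1542581 ≈ 1242, ∠ = arctan(1241/50) ≈ 87.69°
pole (s+225): 225 + j1241 → |·| = √(225²+1241²) = √1590706 ≈ 1261.2, ∠ = arctan(1241/225) ≈ 79.72°
pole (s+300): 300 + j1241 → |·| = √(300²+1241²) = √1630081 ≈ 1276.7, ∠ = arctan(1241/300) ≈ 76.41°
pole at origin: |s| = 1241, ∠ = 90.00° (in denominator)
|G| = 200 · 1242 / 1.9982e+09 ≈ 0.00012431
Gain = 20 log₁₀(0.00012431) ≈ -78.11 dB

-78.1 dB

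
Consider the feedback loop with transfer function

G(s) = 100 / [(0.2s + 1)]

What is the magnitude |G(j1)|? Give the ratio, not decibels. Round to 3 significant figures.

At ω = 1 rad/s:
pole (1 + j1·0.2) = 1 + j0.2 → |·| ≈ 1.0198, ∠ ≈ 11.31°
|G| = 100 · 1 / (1.0198) ≈ 98.058

98.1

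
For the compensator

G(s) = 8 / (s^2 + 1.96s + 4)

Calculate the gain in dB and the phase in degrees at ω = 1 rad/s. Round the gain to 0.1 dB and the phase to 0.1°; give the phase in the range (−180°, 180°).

At s = jω = j1:
quadratic: (j1)² + 1.96·j1 + 4 = 3 + j1.96 → |·| ≈ 3.5835, ∠ ≈ 33.16°
|G| = 8 / 3.5835 ≈ 2.2325
Gain = 20 log₁₀(2.2325) ≈ 6.98 dB
∠G = 0.00° − 33.16° = -33.16°

7.0 dB, -33.2°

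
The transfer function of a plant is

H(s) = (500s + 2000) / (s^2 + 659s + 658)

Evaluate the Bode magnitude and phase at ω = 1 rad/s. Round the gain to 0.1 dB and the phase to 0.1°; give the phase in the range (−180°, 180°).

Substitute s = j1:
Numerator: 500(j1) + 2000 = 2000 + j500
Denominator: (j1)^2 + 659(j1) + 658 = 657 + j659
|N| = √(2000² + 500²) ≈ 2061.6, ∠N ≈ 14.04°
|D| = √(657² + 659²) ≈ 930.55, ∠D ≈ 45.09°
|H| = 2061.6 / 930.55 ≈ 2.2155
Gain = 20 log₁₀(2.2155) ≈ 6.91 dB
∠H = 14.04° − 45.09° = -31.05°

6.9 dB, -31.1°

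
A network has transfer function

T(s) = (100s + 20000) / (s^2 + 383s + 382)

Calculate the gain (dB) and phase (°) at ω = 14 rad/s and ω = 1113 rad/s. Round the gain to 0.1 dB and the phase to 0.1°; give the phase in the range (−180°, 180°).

Substitute s = j14:
Numerator: 100(j14) + 20000 = 20000 + j1400
Denominator: (j14)^2 + 383(j14) + 382 = 186 + j5362
|N| = √(20000² + 1400²) ≈ 20049, ∠N ≈ 4.00°
|D| = √(186² + 5362²) ≈ 5365.2, ∠D ≈ 88.01°
|T| = 20049 / 5365.2 ≈ 3.7369
Gain = 20 log₁₀(3.7369) ≈ 11.45 dB
∠T = 4.00° − 88.01° = -84.01°

Substitute s = j1113:
Numerator: 100(j1113) + 20000 = 20000 + j111300
Denominator: (j1113)^2 + 383(j1113) + 382 = -1238387 + j426279
|N| = √(20000² + 111300²) ≈ 1.1308e+05, ∠N ≈ 79.81°
|D| = √(1238387² + 426279²) ≈ 1.3097e+06, ∠D ≈ 161.01°
|T| = 1.1308e+05 / 1.3097e+06 ≈ 0.08634
Gain = 20 log₁₀(0.08634) ≈ -21.28 dB
∠T = 79.81° − 161.01° = -81.20°

ω = 14: 11.5 dB, -84.0°; ω = 1113: -21.3 dB, -81.2°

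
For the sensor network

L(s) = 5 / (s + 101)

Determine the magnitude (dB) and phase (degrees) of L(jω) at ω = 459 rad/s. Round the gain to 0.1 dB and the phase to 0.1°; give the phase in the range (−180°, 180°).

Substitute s = j459:
Numerator: 5 = 5 + j0
Denominator: (j459) + 101 = 101 + j459
|N| = √(5² + 0²) ≈ 5, ∠N ≈ 0.00°
|D| = √(101² + 459²) ≈ 469.98, ∠D ≈ 77.59°
|L| = 5 / 469.98 ≈ 0.010639
Gain = 20 log₁₀(0.010639) ≈ -39.46 dB
∠L = 0.00° − 77.59° = -77.59°

-39.5 dB, -77.6°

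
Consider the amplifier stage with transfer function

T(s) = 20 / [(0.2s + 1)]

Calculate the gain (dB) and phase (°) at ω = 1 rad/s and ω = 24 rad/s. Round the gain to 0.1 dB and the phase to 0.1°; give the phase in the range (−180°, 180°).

ω = 1: 25.9 dB, -11.3°; ω = 24: 12.2 dB, -78.2°

At ω = 1 rad/s:
pole (1 + j1·0.2) = 1 + j0.2 → |·| ≈ 1.0198, ∠ ≈ 11.31°
|T| = 20 · 1 / (1.0198) ≈ 19.612
Gain = 20 log₁₀(19.612) ≈ 25.85 dB
∠T = (0°) − (11.31°) = -11.31°

At ω = 24 rad/s:
pole (1 + j24·0.2) = 1 + j4.8 → |·| ≈ 4.9031, ∠ ≈ 78.23°
|T| = 20 · 1 / (4.9031) ≈ 4.0791
Gain = 20 log₁₀(4.0791) ≈ 12.21 dB
∠T = (0°) − (78.23°) = -78.23°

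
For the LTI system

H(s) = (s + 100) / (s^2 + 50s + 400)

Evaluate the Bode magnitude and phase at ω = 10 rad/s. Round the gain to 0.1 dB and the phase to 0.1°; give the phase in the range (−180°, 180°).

-15.3 dB, -53.3°

Substitute s = j10:
Numerator: (j10) + 100 = 100 + j10
Denominator: (j10)^2 + 50(j10) + 400 = 300 + j500
|N| = √(100² + 10²) ≈ 100.5, ∠N ≈ 5.71°
|D| = √(300² + 500²) ≈ 583.1, ∠D ≈ 59.04°
|H| = 100.5 / 583.1 ≈ 0.17235
Gain = 20 log₁₀(0.17235) ≈ -15.27 dB
∠H = 5.71° − 59.04° = -53.33°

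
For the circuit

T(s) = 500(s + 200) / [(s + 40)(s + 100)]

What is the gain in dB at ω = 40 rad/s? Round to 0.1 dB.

At s = jω = j40:
zero (s+200): 200 + j40 → |·| = √(200²+40²) = √41600 ≈ 203.96, ∠ = arctan(40/200) ≈ 11.31°
pole (s+40): 40 + j40 → |·| = √(40²+40²) = √3200 ≈ 56.569, ∠ = arctan(40/40) ≈ 45.00°
pole (s+100): 100 + j40 → |·| = √(100²+40²) = √11600 ≈ 107.7, ∠ = arctan(40/100) ≈ 21.80°
|T| = 500 · 203.96 / 6092.5 ≈ 16.739
Gain = 20 log₁₀(16.739) ≈ 24.47 dB

24.5 dB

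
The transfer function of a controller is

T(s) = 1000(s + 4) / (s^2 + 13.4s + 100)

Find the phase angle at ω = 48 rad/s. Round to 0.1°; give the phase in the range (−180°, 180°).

At s = jω = j48:
zero (s+4): 4 + j48 → |·| = √(4²+48²) = √2320 ≈ 48.166, ∠ = arctan(48/4) ≈ 85.24°
quadratic: (j48)² + 13.4·j48 + 100 = -2204 + j643.2 → |·| ≈ 2295.9, ∠ ≈ 163.73°
∠T = 85.24° − 163.73° = -78.49°

-78.5°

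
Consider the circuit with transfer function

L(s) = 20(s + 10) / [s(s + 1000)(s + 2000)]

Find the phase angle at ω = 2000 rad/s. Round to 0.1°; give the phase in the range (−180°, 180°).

-108.7°

At s = jω = j2000:
zero (s+10): 10 + j2000 → |·| = √(10²+2000²) = √4000100 ≈ 2000, ∠ = arctan(2000/10) ≈ 89.71°
pole (s+1000): 1000 + j2000 → |·| = √(1000²+2000²) = √5000000 ≈ 2236.1, ∠ = arctan(2000/1000) ≈ 63.43°
pole (s+2000): 2000 + j2000 → |·| = √(2000²+2000²) = √8000000 ≈ 2828.4, ∠ = arctan(2000/2000) ≈ 45.00°
pole at origin: |s| = 2000, ∠ = 90.00° (in denominator)
∠L = 89.71° − 198.43° = -108.72°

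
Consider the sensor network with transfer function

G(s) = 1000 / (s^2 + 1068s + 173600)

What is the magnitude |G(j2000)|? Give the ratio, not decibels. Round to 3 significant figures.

Substitute s = j2000:
Numerator: 1000 = 1000 + j0
Denominator: (j2000)^2 + 1068(j2000) + 173600 = -3826400 + j2136000
|N| = √(1000² + 0²) ≈ 1000, ∠N ≈ 0.00°
|D| = √(3826400² + 2136000²) ≈ 4.3822e+06, ∠D ≈ 150.83°
|G| = 1000 / 4.3822e+06 ≈ 0.0002282

0.000228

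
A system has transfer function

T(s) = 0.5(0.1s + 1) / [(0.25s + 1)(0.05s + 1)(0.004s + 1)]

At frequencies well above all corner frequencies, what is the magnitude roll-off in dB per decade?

-40 dB/decade

Each pole contributes −20 dB/decade at high frequency; each zero contributes +20 dB/decade.
Net: 1 zero(s) − 3 pole(s) → -40 dB/decade.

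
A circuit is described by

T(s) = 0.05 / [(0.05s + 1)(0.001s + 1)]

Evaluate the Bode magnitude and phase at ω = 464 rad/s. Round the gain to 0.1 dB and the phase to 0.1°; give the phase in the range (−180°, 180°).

At ω = 464 rad/s:
pole (1 + j464·0.05) = 1 + j23.2 → |·| ≈ 23.222, ∠ ≈ 87.53°
pole (1 + j464·0.001) = 1 + j0.464 → |·| ≈ 1.1024, ∠ ≈ 24.89°
|T| = 0.05 · 1 / (23.222 · 1.1024) ≈ 0.0019531
Gain = 20 log₁₀(0.0019531) ≈ -54.19 dB
∠T = (0°) − (87.53° + 24.89°) = -112.42°

-54.2 dB, -112.4°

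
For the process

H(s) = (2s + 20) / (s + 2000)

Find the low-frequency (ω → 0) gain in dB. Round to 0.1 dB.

H(0) = 20 / 2000 = 0.01
20 log₁₀(0.01) ≈ -40.00 dB

-40.0 dB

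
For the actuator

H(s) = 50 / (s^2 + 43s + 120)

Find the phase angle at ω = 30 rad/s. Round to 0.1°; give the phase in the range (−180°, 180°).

Substitute s = j30:
Numerator: 50 = 50 + j0
Denominator: (j30)^2 + 43(j30) + 120 = -780 + j1290
|N| = √(50² + 0²) ≈ 50, ∠N ≈ 0.00°
|D| = √(780² + 1290²) ≈ 1507.5, ∠D ≈ 121.16°
∠H = 0.00° − 121.16° = -121.16°

-121.2°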